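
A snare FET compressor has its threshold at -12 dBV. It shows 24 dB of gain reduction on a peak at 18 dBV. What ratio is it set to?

Input overshoot = 18 − (-12) = 30 dB.
Output overshoot = 30 − 24 = 6 dB.
Ratio = input overshoot / output overshoot = 30 / 6 = 5.

5:1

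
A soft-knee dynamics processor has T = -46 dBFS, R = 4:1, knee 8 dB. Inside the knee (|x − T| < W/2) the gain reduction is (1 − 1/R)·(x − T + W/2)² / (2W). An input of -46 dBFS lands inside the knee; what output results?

-46.75 dBFS

x − T + W/2 = -46 − (-46) + 4 = 4.
GR = (1 − 1/4) × 4² / 16 = 0.75 × 16 / 16 = 0.75 dB.
Output = -46 − 0.75 = -46.75 dBFS.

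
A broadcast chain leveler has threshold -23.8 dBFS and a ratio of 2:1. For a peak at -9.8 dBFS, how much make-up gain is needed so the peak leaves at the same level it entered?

Overshoot 14 dB → 14/2 = 7 dB after compression, so the compressed level is -23.8 + 7 = -16.8 dBFS.
Make-up = target − compressed = -9.8 − (-16.8) = 7 dB.

7 dB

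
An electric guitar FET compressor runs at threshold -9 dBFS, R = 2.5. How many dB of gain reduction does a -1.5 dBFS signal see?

4.5 dB

The signal is 7.5 dB above threshold.
After 2.5:1 compression the overshoot becomes 7.5/2.5 = 3 dB.
So the signal is attenuated by 7.5 − 3 = 4.5 dB.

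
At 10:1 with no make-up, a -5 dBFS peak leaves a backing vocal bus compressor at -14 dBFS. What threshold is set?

Gain reduction = -5 − (-14) = 9 dB; output overshoot = GR / (R − 1) = 9 / 9 = 1 dB.
Threshold = output − output overshoot = -14 − 1 = -15 dBFS.

-15 dBFS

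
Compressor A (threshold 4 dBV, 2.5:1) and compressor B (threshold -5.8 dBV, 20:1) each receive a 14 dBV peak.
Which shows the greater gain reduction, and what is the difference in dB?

A: GR = 10 − 10/2.5 = 6 dB.
B: GR = 19.8 − 19.8/20 = 18.81 dB.
B applies 12.81 dB more gain reduction.

B, by 12.81 dB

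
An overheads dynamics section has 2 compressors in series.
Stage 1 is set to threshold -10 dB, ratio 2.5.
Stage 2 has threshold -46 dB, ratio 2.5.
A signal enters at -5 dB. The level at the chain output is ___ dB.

Stage 1: overshoot 5 dB → 5/2.5 = 2 dB → -8 dB.
Stage 2: -8 dB is 38 dB over -46 dB; at 2.5:1 that becomes 15.2 dB over, giving -30.8 dB.

-30.8 dB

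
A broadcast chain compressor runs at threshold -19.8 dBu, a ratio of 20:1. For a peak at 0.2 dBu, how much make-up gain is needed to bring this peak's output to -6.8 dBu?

Overshoot 20 dB → 20/20 = 1 dB after compression, so the compressed level is -19.8 + 1 = -18.8 dBu.
Make-up = target − compressed = -6.8 − (-18.8) = 12 dB.

12 dB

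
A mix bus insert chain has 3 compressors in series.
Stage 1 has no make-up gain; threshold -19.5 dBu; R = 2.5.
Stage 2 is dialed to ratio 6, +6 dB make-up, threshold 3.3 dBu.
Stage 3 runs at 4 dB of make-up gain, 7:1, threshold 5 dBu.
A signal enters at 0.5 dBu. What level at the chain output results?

Stage 1: 20 dB above -19.5 dBu, reduced 2.5:1 to 8 dB above → -11.5 dBu.
Stage 2: below threshold (-11.5 ≤ 3.3); passes unchanged; make-up brings it to -5.5 dBu.
Stage 3: below threshold (-5.5 ≤ 5); passes unchanged; make-up brings it to -1.5 dBu.

-1.5 dBu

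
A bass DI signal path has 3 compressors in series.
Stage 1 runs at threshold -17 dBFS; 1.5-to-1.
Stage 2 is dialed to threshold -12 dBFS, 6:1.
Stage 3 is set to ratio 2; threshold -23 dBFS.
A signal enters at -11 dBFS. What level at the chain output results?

Stage 1: overshoot 6 dB → 6/1.5 = 4 dB → -13 dBFS.
Stage 2: -13 dBFS is at or below the -12 dBFS threshold — no compression; output -13 dBFS.
Stage 3: -13 dBFS is 10 dB over -23 dBFS; at 2:1 that becomes 5 dB over, giving -18 dBFS.

-18 dBFS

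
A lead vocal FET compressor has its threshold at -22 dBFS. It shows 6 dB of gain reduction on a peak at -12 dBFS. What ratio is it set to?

Input overshoot = -12 − (-22) = 10 dB.
Output overshoot = 10 − 6 = 4 dB.
Ratio = input overshoot / output overshoot = 10 / 4 = 2.5.

2.5:1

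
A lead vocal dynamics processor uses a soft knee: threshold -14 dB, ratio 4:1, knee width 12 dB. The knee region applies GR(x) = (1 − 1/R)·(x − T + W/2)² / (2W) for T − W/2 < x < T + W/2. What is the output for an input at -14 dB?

x − T + W/2 = -14 − (-14) + 6 = 6.
GR = (1 − 1/4) × 6² / 24 = 0.75 × 36 / 24 = 1.125 dB.
Output = -14 − 1.125 = -15.125 dB.

-15.125 dB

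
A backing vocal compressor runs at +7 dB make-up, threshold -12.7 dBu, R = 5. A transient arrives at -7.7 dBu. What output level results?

-4.7 dBu

-7.7 dBu sits 5 dB over threshold.
5:1 compression reduces that to 5/5 = 1 dB over.
So the level is -12.7 + 1 = -11.7 dBu; make-up adds 7 dB, giving -4.7 dBu.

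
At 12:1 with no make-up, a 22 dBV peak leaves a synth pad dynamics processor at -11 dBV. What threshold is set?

Let T be the threshold. Output overshoot = (input overshoot)/R, so -11 − T = (22 − T)/12.
12·(-11 − T) = 22 − T → 11·T = -132 − 22 = -154.
T = -154/11 = -14 dBV.

-14 dBV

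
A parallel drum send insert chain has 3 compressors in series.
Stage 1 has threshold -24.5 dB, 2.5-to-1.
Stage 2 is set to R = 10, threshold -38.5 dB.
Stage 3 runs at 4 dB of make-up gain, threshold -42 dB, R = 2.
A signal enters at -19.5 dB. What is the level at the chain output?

-35.45 dB

Stage 1: overshoot 5 dB → 5/2.5 = 2 dB → -22.5 dB.
Stage 2: overshoot 16 dB → 16/10 = 1.6 dB → -36.9 dB.
Stage 3: 5.1 dB above -42 dB, reduced 2:1 to 2.55 dB above → -39.45 dB; +4 dB make-up → -35.45 dB.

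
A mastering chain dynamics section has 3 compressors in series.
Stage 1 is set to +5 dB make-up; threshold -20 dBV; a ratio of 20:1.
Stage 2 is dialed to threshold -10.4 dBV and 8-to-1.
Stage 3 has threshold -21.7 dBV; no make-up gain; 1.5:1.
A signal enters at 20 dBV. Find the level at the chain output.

Stage 1: overshoot 40 dB → 40/20 = 2 dB → -18 dBV; +5 dB make-up → -13 dBV.
Stage 2: -13 dBV ≤ -10.4 dBV, so stage 2 doesn't engage; output -13 dBV.
Stage 3: overshoot 8.7 dB → 8.7/1.5 = 5.8 dB → -15.9 dBV.

-15.9 dBV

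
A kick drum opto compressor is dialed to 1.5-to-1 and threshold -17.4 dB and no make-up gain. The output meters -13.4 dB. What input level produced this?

-11.4 dB

That's 4 dB above the -17.4 dB threshold.
Input overshoot = R × output overshoot = 6 dB → input = -17.4 + 6 = -11.4 dB.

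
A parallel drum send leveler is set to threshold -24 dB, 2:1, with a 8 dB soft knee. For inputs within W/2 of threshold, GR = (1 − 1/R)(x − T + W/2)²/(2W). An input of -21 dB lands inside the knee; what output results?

-22.53125 dB

x − T + W/2 = -21 − (-24) + 4 = 7.
GR = (1 − 1/2) × 7² / 16 = 0.5 × 49 / 16 = 1.53125 dB.
Output = -21 − 1.53125 = -22.53125 dB.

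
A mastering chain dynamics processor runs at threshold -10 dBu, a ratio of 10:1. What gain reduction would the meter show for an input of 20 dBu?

27 dB

Overshoot = 20 − (-10) = 30 dB.
After 10:1 compression the overshoot becomes 30/10 = 3 dB.
So the signal is attenuated by 30 − 3 = 27 dB.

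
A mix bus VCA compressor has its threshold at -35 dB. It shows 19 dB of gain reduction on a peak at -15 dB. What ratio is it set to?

Input overshoot = -15 − (-35) = 20 dB.
Output overshoot = 20 − 19 = 1 dB.
Ratio = input overshoot / output overshoot = 20 / 1 = 20.

20:1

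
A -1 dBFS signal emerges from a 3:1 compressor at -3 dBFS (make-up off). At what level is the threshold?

Input is 3 dB above T (since output overshoot × R = input overshoot: (-3 − T)·3 = -1 − T gives T = -4 dBFS).
Check: -4 + (-1 − (-4))/3 = -4 + 1 = -3 dBFS. ✓

-4 dBFS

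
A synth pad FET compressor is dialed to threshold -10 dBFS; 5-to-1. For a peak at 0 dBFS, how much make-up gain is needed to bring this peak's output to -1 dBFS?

7 dB

Without make-up, output = threshold + overshoot/5 = -10 + 2 = -8 dBFS.
Gap to target: 7 dB.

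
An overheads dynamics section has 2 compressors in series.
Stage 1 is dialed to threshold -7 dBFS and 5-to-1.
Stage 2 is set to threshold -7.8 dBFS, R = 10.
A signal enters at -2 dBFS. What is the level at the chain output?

-7.62 dBFS

Stage 1: 5 dB above -7 dBFS, reduced 5:1 to 1 dB above → -6 dBFS.
Stage 2: 1.8 dB above -7.8 dBFS, reduced 10:1 to 0.18 dB above → -7.62 dBFS.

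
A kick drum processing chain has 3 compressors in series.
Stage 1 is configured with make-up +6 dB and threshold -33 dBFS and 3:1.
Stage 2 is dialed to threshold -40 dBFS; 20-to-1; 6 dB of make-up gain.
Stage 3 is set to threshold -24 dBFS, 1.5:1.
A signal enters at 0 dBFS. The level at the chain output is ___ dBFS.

Stage 1: overshoot 33 dB → 33/3 = 11 dB → -22 dBFS; +6 dB make-up → -16 dBFS.
Stage 2: overshoot 24 dB → 24/20 = 1.2 dB → -38.8 dBFS; +6 dB make-up → -32.8 dBFS.
Stage 3: -32.8 dBFS ≤ -24 dBFS, so stage 3 doesn't engage; output -32.8 dBFS.

-32.8 dBFS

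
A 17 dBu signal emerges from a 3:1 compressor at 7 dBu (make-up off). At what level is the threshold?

2 dBu

Let T be the threshold. Output overshoot = (input overshoot)/R, so 7 − T = (17 − T)/3.
3·(7 − T) = 17 − T → 2·T = 21 − 17 = 4.
T = 4/2 = 2 dBu.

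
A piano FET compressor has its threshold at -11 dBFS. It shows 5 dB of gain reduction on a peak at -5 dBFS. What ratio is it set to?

Input overshoot = -5 − (-11) = 6 dB.
Output overshoot = 6 − 5 = 1 dB.
Ratio = input overshoot / output overshoot = 6 / 1 = 6.

6:1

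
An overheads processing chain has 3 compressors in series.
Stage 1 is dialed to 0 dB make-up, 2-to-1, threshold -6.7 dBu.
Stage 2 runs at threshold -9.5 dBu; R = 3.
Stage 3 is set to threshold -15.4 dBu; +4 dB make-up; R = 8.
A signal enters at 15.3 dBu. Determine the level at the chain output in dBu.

-10.0875 dBu

Stage 1: 22 dB above -6.7 dBu, reduced 2:1 to 11 dB above → 4.3 dBu.
Stage 2: overshoot 13.8 dB → 13.8/3 = 4.6 dB → -4.9 dBu.
Stage 3: -4.9 dBu is 10.5 dB over -15.4 dBu; at 8:1 that becomes 1.3125 dB over, giving -14.0875 dBu; +4 dB make-up → -10.0875 dBu.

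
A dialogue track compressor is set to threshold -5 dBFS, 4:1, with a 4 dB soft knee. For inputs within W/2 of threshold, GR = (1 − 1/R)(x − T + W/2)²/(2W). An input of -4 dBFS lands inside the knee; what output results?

-4.84375 dBFS

x − T + W/2 = -4 − (-5) + 2 = 3.
GR = (1 − 1/4) × 3² / 8 = 0.75 × 9 / 8 = 0.84375 dB.
Output = -4 − 0.84375 = -4.84375 dBFS.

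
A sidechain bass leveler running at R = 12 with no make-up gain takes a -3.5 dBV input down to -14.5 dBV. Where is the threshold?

Input is 12 dB above T (since output overshoot × R = input overshoot: (-14.5 − T)·12 = -3.5 − T gives T = -15.5 dBV).
Check: -15.5 + (-3.5 − (-15.5))/12 = -15.5 + 1 = -14.5 dBV. ✓

-15.5 dBV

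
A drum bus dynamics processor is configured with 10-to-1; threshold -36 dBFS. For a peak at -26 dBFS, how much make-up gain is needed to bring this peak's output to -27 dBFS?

8 dB

The peak compresses to -36 + 10/10 = -35 dBFS.
To reach -27 dBFS requires -27 − (-35) = 8 dB of make-up.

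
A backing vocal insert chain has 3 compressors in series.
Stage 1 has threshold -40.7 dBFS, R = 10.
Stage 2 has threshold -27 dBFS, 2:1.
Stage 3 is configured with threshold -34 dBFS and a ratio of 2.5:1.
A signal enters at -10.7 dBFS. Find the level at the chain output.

-37.7 dBFS

Stage 1: overshoot 30 dB → 30/10 = 3 dB → -37.7 dBFS.
Stage 2: below threshold (-37.7 ≤ -27); passes unchanged; output -37.7 dBFS.
Stage 3: -37.7 dBFS ≤ -34 dBFS, so stage 3 doesn't engage; output -37.7 dBFS.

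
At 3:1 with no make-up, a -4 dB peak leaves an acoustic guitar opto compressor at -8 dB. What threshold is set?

-10 dB

Gain reduction = -4 − (-8) = 4 dB; output overshoot = GR / (R − 1) = 4 / 2 = 2 dB.
Threshold = output − output overshoot = -8 − 2 = -10 dB.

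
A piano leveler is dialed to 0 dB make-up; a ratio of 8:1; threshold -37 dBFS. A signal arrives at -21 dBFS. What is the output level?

-35 dBFS

-21 dBFS sits 16 dB over threshold.
The 16 dB excess becomes 2 dB after 8:1 reduction.
So the level is -37 + 2 = -35 dBFS.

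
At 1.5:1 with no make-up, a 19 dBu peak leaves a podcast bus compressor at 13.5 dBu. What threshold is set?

2.5 dBu

Let T be the threshold. Output overshoot = (input overshoot)/R, so 13.5 − T = (19 − T)/1.5.
1.5·(13.5 − T) = 19 − T → 0.5·T = 20.25 − 19 = 1.25.
T = 1.25/0.5 = 2.5 dBu.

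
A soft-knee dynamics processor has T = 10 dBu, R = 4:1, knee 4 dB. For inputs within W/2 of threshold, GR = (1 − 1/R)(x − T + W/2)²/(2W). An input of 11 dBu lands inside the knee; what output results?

x − T + W/2 = 11 − 10 + 2 = 3.
GR = (1 − 1/4) × 3² / 8 = 0.75 × 9 / 8 = 0.84375 dB.
Output = 11 − 0.84375 = 10.15625 dBu.

10.15625 dBu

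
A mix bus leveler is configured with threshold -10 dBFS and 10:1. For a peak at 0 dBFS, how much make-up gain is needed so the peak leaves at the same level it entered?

9 dB

The peak compresses to -10 + 10/10 = -9 dBFS.
To reach 0 dBFS requires 0 − (-9) = 9 dB of make-up.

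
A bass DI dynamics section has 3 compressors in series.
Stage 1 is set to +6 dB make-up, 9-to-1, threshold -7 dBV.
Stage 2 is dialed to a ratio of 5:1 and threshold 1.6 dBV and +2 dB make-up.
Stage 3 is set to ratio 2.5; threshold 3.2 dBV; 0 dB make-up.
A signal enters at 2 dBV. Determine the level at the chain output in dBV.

Stage 1: overshoot 9 dB → 9/9 = 1 dB → -6 dBV; +6 dB make-up → 0 dBV.
Stage 2: below threshold (0 ≤ 1.6); passes unchanged; make-up brings it to 2 dBV.
Stage 3: below threshold (2 ≤ 3.2); passes unchanged; output 2 dBV.

2 dBV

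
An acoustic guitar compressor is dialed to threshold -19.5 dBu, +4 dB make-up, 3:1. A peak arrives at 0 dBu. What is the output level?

-9 dBu

Overshoot: 0 − (-19.5) = 19.5 dB.
The 19.5 dB excess becomes 6.5 dB after 3:1 reduction.
So the level is -19.5 + 6.5 = -13 dBu; make-up adds 4 dB, giving -9 dBu.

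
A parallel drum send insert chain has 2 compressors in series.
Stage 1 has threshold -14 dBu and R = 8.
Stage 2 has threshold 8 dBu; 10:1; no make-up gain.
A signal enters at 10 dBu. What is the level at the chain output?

Stage 1: overshoot 24 dB → 24/8 = 3 dB → -11 dBu.
Stage 2: below threshold (-11 ≤ 8); passes unchanged; output -11 dBu.

-11 dBu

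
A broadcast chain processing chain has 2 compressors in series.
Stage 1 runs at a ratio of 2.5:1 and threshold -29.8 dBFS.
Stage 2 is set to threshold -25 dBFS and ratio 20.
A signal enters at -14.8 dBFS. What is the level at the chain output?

-24.94 dBFS

Stage 1: overshoot 15 dB → 15/2.5 = 6 dB → -23.8 dBFS.
Stage 2: -23.8 dBFS is 1.2 dB over -25 dBFS; at 20:1 that becomes 0.06 dB over, giving -24.94 dBFS.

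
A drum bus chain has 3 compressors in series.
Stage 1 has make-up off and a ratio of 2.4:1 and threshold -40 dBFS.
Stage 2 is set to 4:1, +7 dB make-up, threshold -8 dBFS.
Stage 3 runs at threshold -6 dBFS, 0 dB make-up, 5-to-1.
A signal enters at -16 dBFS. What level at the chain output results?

Stage 1: -16 dBFS is 24 dB over -40 dBFS; at 2.4:1 that becomes 10 dB over, giving -30 dBFS.
Stage 2: -30 dBFS ≤ -8 dBFS, so stage 2 doesn't engage; make-up brings it to -23 dBFS.
Stage 3: -23 dBFS ≤ -6 dBFS, so stage 3 doesn't engage; output -23 dBFS.

-23 dBFS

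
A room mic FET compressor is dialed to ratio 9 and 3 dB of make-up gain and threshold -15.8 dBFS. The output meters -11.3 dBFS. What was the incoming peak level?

-2.3 dBFS

Remove make-up: -11.3 − 3 = -14.3 dBFS.
Post-compression overshoot = -14.3 − (-15.8) = 1.5 dB.
Undo the ratio: input overshoot = 1.5 × 9 = 13.5 dB, giving input = -2.3 dBFS.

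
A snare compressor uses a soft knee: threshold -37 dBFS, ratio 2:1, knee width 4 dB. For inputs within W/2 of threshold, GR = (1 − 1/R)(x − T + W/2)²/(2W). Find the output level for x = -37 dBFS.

x − T + W/2 = -37 − (-37) + 2 = 2.
GR = (1 − 1/2) × 2² / 8 = 0.5 × 4 / 8 = 0.25 dB.
Output = -37 − 0.25 = -37.25 dBFS.

-37.25 dBFS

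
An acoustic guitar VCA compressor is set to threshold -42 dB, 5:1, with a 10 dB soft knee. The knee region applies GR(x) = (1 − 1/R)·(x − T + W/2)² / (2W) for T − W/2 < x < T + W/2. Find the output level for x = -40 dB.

x − T + W/2 = -40 − (-42) + 5 = 7.
GR = (1 − 1/5) × 7² / 20 = 0.8 × 49 / 20 = 1.96 dB.
Output = -40 − 1.96 = -41.96 dB.

-41.96 dB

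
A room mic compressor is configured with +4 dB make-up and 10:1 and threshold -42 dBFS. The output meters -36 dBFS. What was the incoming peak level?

Before make-up, the level was -36 − 4 = -40 dBFS.
That's 2 dB above the -42 dBFS threshold.
Undo the ratio: input overshoot = 2 × 10 = 20 dB, giving input = -22 dBFS.

-22 dBFS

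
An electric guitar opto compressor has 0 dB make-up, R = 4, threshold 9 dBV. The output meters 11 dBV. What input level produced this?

The compressed level sits 11 − 9 = 2 dB over threshold.
Undo the ratio: input overshoot = 2 × 4 = 8 dB, giving input = 17 dBV.

17 dBV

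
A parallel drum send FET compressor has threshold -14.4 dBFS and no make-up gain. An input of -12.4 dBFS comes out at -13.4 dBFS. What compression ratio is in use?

Input overshoot = -12.4 − (-14.4) = 2 dB; output overshoot = -13.4 − (-14.4) = 1 dB.
Ratio = 2 / 1 = 2.

2:1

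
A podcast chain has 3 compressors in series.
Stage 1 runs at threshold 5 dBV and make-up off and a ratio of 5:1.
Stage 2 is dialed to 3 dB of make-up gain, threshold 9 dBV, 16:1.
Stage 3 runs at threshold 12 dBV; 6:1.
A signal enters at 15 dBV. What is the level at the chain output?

10 dBV

Stage 1: 10 dB above 5 dBV, reduced 5:1 to 2 dB above → 7 dBV.
Stage 2: 7 dBV is at or below the 9 dBV threshold — no compression; make-up brings it to 10 dBV.
Stage 3: 10 dBV ≤ 12 dBV, so stage 3 doesn't engage; output 10 dBV.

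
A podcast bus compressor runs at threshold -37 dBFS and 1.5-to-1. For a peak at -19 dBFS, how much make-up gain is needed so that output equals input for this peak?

Overshoot 18 dB → 18/1.5 = 12 dB after compression, so the compressed level is -37 + 12 = -25 dBFS.
Make-up = target − compressed = -19 − (-25) = 6 dB.

6 dB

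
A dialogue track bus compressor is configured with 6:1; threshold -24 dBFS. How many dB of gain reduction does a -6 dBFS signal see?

-6 dBFS exceeds the threshold by 18 dB.
A 6:1 ratio leaves 3 dB of that excess.
So the signal is attenuated by 18 − 3 = 15 dB.

15 dB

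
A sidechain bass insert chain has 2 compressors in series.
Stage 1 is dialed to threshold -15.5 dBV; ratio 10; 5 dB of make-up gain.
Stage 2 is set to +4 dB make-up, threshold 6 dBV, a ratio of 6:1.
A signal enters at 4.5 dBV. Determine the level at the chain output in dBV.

-4.5 dBV

Stage 1: overshoot 20 dB → 20/10 = 2 dB → -13.5 dBV; +5 dB make-up → -8.5 dBV.
Stage 2: -8.5 dBV ≤ 6 dBV, so stage 2 doesn't engage; make-up brings it to -4.5 dBV.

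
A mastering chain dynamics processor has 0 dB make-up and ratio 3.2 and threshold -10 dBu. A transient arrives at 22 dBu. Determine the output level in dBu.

Overshoot: 22 − (-10) = 32 dB.
At 3.2:1 the overshoot is divided by 3.2, leaving 10 dB above threshold.
Output = -10 + 10 = 0 dBu.

0 dBu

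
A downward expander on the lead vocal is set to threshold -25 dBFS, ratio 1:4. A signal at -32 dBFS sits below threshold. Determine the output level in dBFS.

Below threshold, a 1:4 expander applies gain = (4−1)×(T − x) of attenuation.
(4−1) × 7 = 21 dB, so output = -32 − 21 = -53 dBFS.

-53 dBFS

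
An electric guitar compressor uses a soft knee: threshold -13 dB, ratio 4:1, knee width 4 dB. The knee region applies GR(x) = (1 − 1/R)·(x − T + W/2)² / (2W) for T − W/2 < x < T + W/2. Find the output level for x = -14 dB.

x − T + W/2 = -14 − (-13) + 2 = 1.
GR = (1 − 1/4) × 1² / 8 = 0.75 × 1 / 8 = 0.09375 dB.
Output = -14 − 0.09375 = -14.09375 dB.

-14.09375 dB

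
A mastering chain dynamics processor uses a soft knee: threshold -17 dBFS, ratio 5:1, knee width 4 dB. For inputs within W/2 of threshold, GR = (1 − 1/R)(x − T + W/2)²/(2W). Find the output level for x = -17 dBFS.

-17.4 dBFS

x − T + W/2 = -17 − (-17) + 2 = 2.
GR = (1 − 1/5) × 2² / 8 = 0.8 × 4 / 8 = 0.4 dB.
Output = -17 − 0.4 = -17.4 dBFS.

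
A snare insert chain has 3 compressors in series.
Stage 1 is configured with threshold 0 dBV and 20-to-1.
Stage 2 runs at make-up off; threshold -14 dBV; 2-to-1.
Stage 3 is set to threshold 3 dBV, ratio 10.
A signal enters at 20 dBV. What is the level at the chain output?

Stage 1: 20 dBV is 20 dB over 0 dBV; at 20:1 that becomes 1 dB over, giving 1 dBV.
Stage 2: overshoot 15 dB → 15/2 = 7.5 dB → -6.5 dBV.
Stage 3: -6.5 dBV is at or below the 3 dBV threshold — no compression; output -6.5 dBV.

-6.5 dBV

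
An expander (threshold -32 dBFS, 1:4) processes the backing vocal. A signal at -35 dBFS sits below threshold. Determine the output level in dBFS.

Undershoot = (-32) − (-35) = 3 dB.
At 1:4, that expands to 12 dB under threshold.
Output = -32 − 12 = -44 dBFS.

-44 dBFS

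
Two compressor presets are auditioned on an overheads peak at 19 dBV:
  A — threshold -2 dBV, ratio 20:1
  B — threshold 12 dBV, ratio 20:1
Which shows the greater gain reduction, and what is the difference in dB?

A, by 13.3 dB

A: 21 dB over, compressed to 1.05 dB over, so 19.95 dB of GR.
B: 7 dB over, compressed to 0.35 dB over, so 6.65 dB of GR.
A applies 13.3 dB more gain reduction.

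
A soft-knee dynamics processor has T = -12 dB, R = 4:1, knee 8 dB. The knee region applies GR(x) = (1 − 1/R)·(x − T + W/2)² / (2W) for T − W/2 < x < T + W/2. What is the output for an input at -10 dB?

x − T + W/2 = -10 − (-12) + 4 = 6.
GR = (1 − 1/4) × 6² / 16 = 0.75 × 36 / 16 = 1.6875 dB.
Output = -10 − 1.6875 = -11.6875 dB.

-11.6875 dB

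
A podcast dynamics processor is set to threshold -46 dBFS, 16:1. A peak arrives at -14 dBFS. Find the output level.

Overshoot: -14 − (-46) = 32 dB.
At 16:1 the overshoot is divided by 16, leaving 2 dB above threshold.
So the level is -46 + 2 = -44 dBFS.

-44 dBFS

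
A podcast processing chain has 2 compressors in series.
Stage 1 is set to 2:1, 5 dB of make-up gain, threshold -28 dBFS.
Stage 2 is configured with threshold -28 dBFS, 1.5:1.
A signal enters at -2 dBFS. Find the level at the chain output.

-16 dBFS

Stage 1: 26 dB above -28 dBFS, reduced 2:1 to 13 dB above → -15 dBFS; +5 dB make-up → -10 dBFS.
Stage 2: -10 dBFS is 18 dB over -28 dBFS; at 1.5:1 that becomes 12 dB over, giving -16 dBFS.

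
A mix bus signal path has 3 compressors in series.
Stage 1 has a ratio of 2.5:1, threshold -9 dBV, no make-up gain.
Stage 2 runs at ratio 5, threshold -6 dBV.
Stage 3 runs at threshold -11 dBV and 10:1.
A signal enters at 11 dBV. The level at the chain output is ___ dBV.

Stage 1: overshoot 20 dB → 20/2.5 = 8 dB → -1 dBV.
Stage 2: -1 dBV is 5 dB over -6 dBV; at 5:1 that becomes 1 dB over, giving -5 dBV.
Stage 3: 6 dB above -11 dBV, reduced 10:1 to 0.6 dB above → -10.4 dBV.

-10.4 dBV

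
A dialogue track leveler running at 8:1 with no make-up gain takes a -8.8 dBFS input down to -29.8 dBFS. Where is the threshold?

-32.8 dBFS

Gain reduction = -8.8 − (-29.8) = 21 dB; output overshoot = GR / (R − 1) = 21 / 7 = 3 dB.
Threshold = output − output overshoot = -29.8 − 3 = -32.8 dBFS.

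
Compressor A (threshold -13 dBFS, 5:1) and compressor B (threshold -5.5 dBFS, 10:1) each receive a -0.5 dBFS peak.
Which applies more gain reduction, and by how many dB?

A, by 5.5 dB

A: 12.5 dB over, compressed to 2.5 dB over, so 10 dB of GR.
B: 5 dB over, compressed to 0.5 dB over, so 4.5 dB of GR.
Difference: 5.5 dB in favour of A.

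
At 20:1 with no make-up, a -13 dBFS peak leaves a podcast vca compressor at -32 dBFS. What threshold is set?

Gain reduction = -13 − (-32) = 19 dB; output overshoot = GR / (R − 1) = 19 / 19 = 1 dB.
Threshold = output − output overshoot = -32 − 1 = -33 dBFS.

-33 dBFS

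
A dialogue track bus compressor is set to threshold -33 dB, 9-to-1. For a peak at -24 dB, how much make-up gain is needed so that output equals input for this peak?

Overshoot 9 dB → 9/9 = 1 dB after compression, so the compressed level is -33 + 1 = -32 dB.
Make-up = target − compressed = -24 − (-32) = 8 dB.

8 dB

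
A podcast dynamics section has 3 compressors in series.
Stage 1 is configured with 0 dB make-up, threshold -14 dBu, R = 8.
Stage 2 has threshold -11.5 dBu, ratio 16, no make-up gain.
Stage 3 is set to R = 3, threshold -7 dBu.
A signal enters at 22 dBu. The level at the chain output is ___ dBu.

Stage 1: 22 dBu is 36 dB over -14 dBu; at 8:1 that becomes 4.5 dB over, giving -9.5 dBu.
Stage 2: -9.5 dBu is 2 dB over -11.5 dBu; at 16:1 that becomes 0.125 dB over, giving -11.375 dBu.
Stage 3: -11.375 dBu is at or below the -7 dBu threshold — no compression; output -11.375 dBu.

-11.375 dBu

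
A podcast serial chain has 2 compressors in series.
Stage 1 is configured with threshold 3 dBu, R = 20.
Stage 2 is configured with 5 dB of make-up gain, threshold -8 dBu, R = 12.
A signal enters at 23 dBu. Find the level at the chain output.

-2 dBu

Stage 1: 23 dBu is 20 dB over 3 dBu; at 20:1 that becomes 1 dB over, giving 4 dBu.
Stage 2: 12 dB above -8 dBu, reduced 12:1 to 1 dB above → -7 dBu; +5 dB make-up → -2 dBu.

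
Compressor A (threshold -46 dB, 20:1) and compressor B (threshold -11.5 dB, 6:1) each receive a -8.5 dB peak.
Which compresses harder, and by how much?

A, by 33.125 dB

A: GR = 37.5 − 37.5/20 = 35.625 dB.
B: GR = 3 − 3/6 = 2.5 dB.
A applies 33.125 dB more gain reduction.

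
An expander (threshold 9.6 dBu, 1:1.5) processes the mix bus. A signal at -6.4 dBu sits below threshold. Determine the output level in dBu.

Undershoot = 9.6 − (-6.4) = 16 dB.
At 1:1.5, that expands to 24 dB under threshold.
Output = 9.6 − 24 = -14.4 dBu.

-14.4 dBu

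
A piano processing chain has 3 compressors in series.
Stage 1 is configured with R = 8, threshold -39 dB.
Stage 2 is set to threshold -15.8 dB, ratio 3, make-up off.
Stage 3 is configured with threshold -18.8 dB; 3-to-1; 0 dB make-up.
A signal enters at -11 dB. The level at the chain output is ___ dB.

-35.5 dB

Stage 1: -11 dB is 28 dB over -39 dB; at 8:1 that becomes 3.5 dB over, giving -35.5 dB.
Stage 2: below threshold (-35.5 ≤ -15.8); passes unchanged; output -35.5 dB.
Stage 3: below threshold (-35.5 ≤ -18.8); passes unchanged; output -35.5 dB.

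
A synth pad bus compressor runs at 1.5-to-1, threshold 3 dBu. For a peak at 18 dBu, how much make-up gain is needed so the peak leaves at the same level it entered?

5 dB

Without make-up, output = threshold + overshoot/1.5 = 3 + 10 = 13 dBu.
Gap to target: 5 dB.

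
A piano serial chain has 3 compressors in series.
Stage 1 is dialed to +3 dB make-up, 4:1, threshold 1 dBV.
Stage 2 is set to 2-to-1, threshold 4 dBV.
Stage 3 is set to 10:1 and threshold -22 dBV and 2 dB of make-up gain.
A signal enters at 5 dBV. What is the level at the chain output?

-17.35 dBV

Stage 1: overshoot 4 dB → 4/4 = 1 dB → 2 dBV; +3 dB make-up → 5 dBV.
Stage 2: 1 dB above 4 dBV, reduced 2:1 to 0.5 dB above → 4.5 dBV.
Stage 3: overshoot 26.5 dB → 26.5/10 = 2.65 dB → -19.35 dBV; +2 dB make-up → -17.35 dBV.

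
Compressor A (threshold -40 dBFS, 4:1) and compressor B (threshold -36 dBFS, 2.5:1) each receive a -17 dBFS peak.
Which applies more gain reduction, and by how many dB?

A: overshoot 23 dB → output overshoot 5.75 dB → GR 17.25 dB.
B: overshoot 19 dB → output overshoot 7.6 dB → GR 11.4 dB.
A applies 5.85 dB more gain reduction.

A, by 5.85 dB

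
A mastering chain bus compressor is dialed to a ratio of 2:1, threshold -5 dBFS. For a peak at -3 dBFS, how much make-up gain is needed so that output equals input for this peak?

1 dB

Overshoot 2 dB → 2/2 = 1 dB after compression, so the compressed level is -5 + 1 = -4 dBFS.
Make-up = target − compressed = -3 − (-4) = 1 dB.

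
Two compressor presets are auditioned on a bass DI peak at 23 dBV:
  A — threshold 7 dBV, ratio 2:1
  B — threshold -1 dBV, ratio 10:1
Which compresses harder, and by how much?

A: GR = 16 − 16/2 = 8 dB.
B: GR = 24 − 24/10 = 21.6 dB.
B reduces 13.6 dB more.

B, by 13.6 dB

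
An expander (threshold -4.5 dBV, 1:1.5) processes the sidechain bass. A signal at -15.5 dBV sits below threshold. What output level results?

-21 dBV

Undershoot = (-4.5) − (-15.5) = 11 dB.
At 1:1.5, that expands to 16.5 dB under threshold.
Output = -4.5 − 16.5 = -21 dBV.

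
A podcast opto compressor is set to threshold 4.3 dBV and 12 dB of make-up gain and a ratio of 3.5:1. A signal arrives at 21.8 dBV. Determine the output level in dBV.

Overshoot: 21.8 − 4.3 = 17.5 dB.
At 3.5:1 the overshoot is divided by 3.5, leaving 5 dB above threshold.
Output = 4.3 + 5 = 9.3 dBV; make-up adds 12 dB, giving 21.3 dBV.

21.3 dBV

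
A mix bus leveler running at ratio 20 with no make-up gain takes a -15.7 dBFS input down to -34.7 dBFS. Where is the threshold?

-35.7 dBFS

Let T be the threshold. Output overshoot = (input overshoot)/R, so -34.7 − T = (-15.7 − T)/20.
20·(-34.7 − T) = -15.7 − T → 19·T = -694 − (-15.7) = -678.3.
T = -678.3/19 = -35.7 dBFS.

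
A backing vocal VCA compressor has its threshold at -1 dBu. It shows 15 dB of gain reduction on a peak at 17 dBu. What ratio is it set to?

6:1

Input overshoot = 17 − (-1) = 18 dB.
Output overshoot = 18 − 15 = 3 dB.
Ratio = input overshoot / output overshoot = 18 / 3 = 6.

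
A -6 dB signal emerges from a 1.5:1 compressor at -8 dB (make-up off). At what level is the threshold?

Gain reduction = -6 − (-8) = 2 dB; output overshoot = GR / (R − 1) = 2 / 0.5 = 4 dB.
Threshold = output − output overshoot = -8 − 4 = -12 dB.

-12 dB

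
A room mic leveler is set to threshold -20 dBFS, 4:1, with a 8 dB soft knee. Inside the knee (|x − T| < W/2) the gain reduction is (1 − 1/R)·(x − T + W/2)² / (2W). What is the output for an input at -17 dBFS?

x − T + W/2 = -17 − (-20) + 4 = 7.
GR = (1 − 1/4) × 7² / 16 = 0.75 × 49 / 16 = 2.296875 dB.
Output = -17 − 2.296875 = -19.296875 dBFS.

-19.296875 dBFS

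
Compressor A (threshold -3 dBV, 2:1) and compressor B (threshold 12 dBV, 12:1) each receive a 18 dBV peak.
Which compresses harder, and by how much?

A, by 5 dB

A: GR = 21 − 21/2 = 10.5 dB.
B: GR = 6 − 6/12 = 5.5 dB.
A applies 5 dB more gain reduction.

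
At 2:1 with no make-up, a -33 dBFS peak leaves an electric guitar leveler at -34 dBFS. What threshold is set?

-35 dBFS

Let T be the threshold. Output overshoot = (input overshoot)/R, so -34 − T = (-33 − T)/2.
2·(-34 − T) = -33 − T → 1·T = -68 − (-33) = -35.
T = -35/1 = -35 dBFS.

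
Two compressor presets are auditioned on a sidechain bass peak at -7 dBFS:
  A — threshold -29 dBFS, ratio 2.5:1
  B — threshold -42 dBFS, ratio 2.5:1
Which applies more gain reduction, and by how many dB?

B, by 7.8 dB

A: GR = 22 − 22/2.5 = 13.2 dB.
B: GR = 35 − 35/2.5 = 21 dB.
B applies 7.8 dB more gain reduction.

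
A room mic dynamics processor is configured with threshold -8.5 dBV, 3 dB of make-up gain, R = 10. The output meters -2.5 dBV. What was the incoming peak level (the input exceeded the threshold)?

Before make-up, the level was -2.5 − 3 = -5.5 dBV.
Post-compression overshoot = -5.5 − (-8.5) = 3 dB.
Before 10:1 compression the overshoot was 3 × 10 = 30 dB, so input = -8.5 + 30 = 21.5 dBV.

21.5 dBV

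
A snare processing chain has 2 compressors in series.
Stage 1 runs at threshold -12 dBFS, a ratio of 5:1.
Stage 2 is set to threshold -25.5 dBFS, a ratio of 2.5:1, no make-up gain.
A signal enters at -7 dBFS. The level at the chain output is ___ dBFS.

Stage 1: -7 dBFS is 5 dB over -12 dBFS; at 5:1 that becomes 1 dB over, giving -11 dBFS.
Stage 2: -11 dBFS is 14.5 dB over -25.5 dBFS; at 2.5:1 that becomes 5.8 dB over, giving -19.7 dBFS.

-19.7 dBFS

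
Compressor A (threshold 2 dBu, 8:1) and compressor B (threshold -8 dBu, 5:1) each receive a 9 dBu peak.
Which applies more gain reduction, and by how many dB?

B, by 7.475 dB

A: GR = 7 − 7/8 = 6.125 dB.
B: GR = 17 − 17/5 = 13.6 dB.
B applies 7.475 dB more gain reduction.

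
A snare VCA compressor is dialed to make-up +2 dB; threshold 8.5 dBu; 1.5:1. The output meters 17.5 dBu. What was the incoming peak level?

19 dBu

Remove make-up: 17.5 − 2 = 15.5 dBu.
The compressed level sits 15.5 − 8.5 = 7 dB over threshold.
Before 1.5:1 compression the overshoot was 7 × 1.5 = 10.5 dB, so input = 8.5 + 10.5 = 19 dBu.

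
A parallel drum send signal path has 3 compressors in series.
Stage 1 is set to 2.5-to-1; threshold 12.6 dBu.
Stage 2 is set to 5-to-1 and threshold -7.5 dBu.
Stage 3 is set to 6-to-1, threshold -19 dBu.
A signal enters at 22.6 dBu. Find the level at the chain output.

-16.28 dBu

Stage 1: 22.6 dBu is 10 dB over 12.6 dBu; at 2.5:1 that becomes 4 dB over, giving 16.6 dBu.
Stage 2: 16.6 dBu is 24.1 dB over -7.5 dBu; at 5:1 that becomes 4.82 dB over, giving -2.68 dBu.
Stage 3: -2.68 dBu is 16.32 dB over -19 dBu; at 6:1 that becomes 2.72 dB over, giving -16.28 dBu.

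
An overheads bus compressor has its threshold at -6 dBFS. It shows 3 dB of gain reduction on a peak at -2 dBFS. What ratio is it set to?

4:1

Input overshoot = -2 − (-6) = 4 dB.
Output overshoot = 4 − 3 = 1 dB.
Ratio = input overshoot / output overshoot = 4 / 1 = 4.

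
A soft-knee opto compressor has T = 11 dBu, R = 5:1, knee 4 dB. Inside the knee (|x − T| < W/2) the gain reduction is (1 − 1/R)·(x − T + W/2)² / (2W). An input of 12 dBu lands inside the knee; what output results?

11.1 dBu

x − T + W/2 = 12 − 11 + 2 = 3.
GR = (1 − 1/5) × 3² / 8 = 0.8 × 9 / 8 = 0.9 dB.
Output = 12 − 0.9 = 11.1 dBu.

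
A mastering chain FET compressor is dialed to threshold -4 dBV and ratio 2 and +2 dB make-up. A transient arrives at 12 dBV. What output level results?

6 dBV

12 dBV sits 16 dB over threshold.
2:1 compression reduces that to 16/2 = 8 dB over.
That puts the output at 4 dBV; make-up adds 2 dB, giving 6 dBV.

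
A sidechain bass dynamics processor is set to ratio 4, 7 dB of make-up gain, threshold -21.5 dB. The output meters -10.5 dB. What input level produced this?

-5.5 dB

Remove make-up: -10.5 − 7 = -17.5 dB.
Post-compression overshoot = -17.5 − (-21.5) = 4 dB.
Before 4:1 compression the overshoot was 4 × 4 = 16 dB, so input = -21.5 + 16 = -5.5 dB.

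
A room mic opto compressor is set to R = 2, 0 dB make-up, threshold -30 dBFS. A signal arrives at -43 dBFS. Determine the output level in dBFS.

-43 dBFS is 13 dB below the -30 dBFS threshold, so no gain reduction is applied.
Output = input = -43 dBFS.

-43 dBFS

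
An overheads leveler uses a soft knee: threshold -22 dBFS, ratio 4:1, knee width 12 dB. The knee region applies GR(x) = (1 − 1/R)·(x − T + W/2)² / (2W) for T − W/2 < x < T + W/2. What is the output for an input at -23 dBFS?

-23.78125 dBFS

x − T + W/2 = -23 − (-22) + 6 = 5.
GR = (1 − 1/4) × 5² / 24 = 0.75 × 25 / 24 = 0.78125 dB.
Output = -23 − 0.78125 = -23.78125 dBFS.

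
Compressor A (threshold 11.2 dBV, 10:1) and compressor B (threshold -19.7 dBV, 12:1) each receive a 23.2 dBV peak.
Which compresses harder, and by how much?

A: overshoot 12 dB → output overshoot 1.2 dB → GR 10.8 dB.
B: overshoot 42.9 dB → output overshoot 3.575 dB → GR 39.325 dB.
B reduces 28.525 dB more.

B, by 28.525 dB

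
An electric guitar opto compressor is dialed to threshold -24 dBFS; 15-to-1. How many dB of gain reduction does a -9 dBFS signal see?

Overshoot = -9 − (-24) = 15 dB.
A 15:1 ratio leaves 1 dB of that excess.
So the signal is attenuated by 15 − 1 = 14 dB.

14 dB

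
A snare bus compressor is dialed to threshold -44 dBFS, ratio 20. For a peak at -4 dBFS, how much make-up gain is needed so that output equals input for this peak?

Without make-up, output = threshold + overshoot/20 = -44 + 2 = -42 dBFS.
Gap to target: 38 dB.

38 dB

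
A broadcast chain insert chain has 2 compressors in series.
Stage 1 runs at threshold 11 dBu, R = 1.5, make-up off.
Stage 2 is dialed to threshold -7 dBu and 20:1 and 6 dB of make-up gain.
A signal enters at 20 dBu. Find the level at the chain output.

0.2 dBu

Stage 1: overshoot 9 dB → 9/1.5 = 6 dB → 17 dBu.
Stage 2: 17 dBu is 24 dB over -7 dBu; at 20:1 that becomes 1.2 dB over, giving -5.8 dBu; +6 dB make-up → 0.2 dBu.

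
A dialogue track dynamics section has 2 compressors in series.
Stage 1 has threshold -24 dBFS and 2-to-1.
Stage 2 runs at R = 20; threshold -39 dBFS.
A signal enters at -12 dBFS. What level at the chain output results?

Stage 1: overshoot 12 dB → 12/2 = 6 dB → -18 dBFS.
Stage 2: -18 dBFS is 21 dB over -39 dBFS; at 20:1 that becomes 1.05 dB over, giving -37.95 dBFS.

-37.95 dBFS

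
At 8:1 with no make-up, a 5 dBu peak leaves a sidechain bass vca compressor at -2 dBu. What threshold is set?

-3 dBu

Input is 8 dB above T (since output overshoot × R = input overshoot: (-2 − T)·8 = 5 − T gives T = -3 dBu).
Check: -3 + (5 − (-3))/8 = -3 + 1 = -2 dBu. ✓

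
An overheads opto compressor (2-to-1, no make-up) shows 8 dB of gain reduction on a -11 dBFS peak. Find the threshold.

-27 dBFS

Input is 16 dB above T (since output overshoot × R = input overshoot: (-19 − T)·2 = -11 − T gives T = -27 dBFS).
Check: -27 + (-11 − (-27))/2 = -27 + 8 = -19 dBFS. ✓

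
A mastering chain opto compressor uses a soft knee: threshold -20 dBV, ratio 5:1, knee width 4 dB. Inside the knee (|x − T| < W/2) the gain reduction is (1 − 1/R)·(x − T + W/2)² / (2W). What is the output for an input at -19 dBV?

-19.9 dBV

x − T + W/2 = -19 − (-20) + 2 = 3.
GR = (1 − 1/5) × 3² / 8 = 0.8 × 9 / 8 = 0.9 dB.
Output = -19 − 0.9 = -19.9 dBV.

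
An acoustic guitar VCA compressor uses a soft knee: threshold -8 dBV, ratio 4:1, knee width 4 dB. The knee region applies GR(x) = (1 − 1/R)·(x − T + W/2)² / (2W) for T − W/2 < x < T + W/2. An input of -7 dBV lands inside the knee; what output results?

-7.84375 dBV

x − T + W/2 = -7 − (-8) + 2 = 3.
GR = (1 − 1/4) × 3² / 8 = 0.75 × 9 / 8 = 0.84375 dB.
Output = -7 − 0.84375 = -7.84375 dBV.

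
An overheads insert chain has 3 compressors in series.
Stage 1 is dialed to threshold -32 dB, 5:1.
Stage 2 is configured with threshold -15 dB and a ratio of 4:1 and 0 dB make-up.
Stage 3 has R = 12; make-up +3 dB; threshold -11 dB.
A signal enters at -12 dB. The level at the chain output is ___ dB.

-25 dB

Stage 1: 20 dB above -32 dB, reduced 5:1 to 4 dB above → -28 dB.
Stage 2: below threshold (-28 ≤ -15); passes unchanged; output -28 dB.
Stage 3: -28 dB is at or below the -11 dB threshold — no compression; make-up brings it to -25 dB.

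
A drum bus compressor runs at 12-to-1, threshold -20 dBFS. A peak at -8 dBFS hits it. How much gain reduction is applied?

11 dB

-8 dBFS exceeds the threshold by 12 dB.
At 12:1, output sits 12/12 = 1 dB above threshold.
Gain reduction = 12 − 1 = 11 dB.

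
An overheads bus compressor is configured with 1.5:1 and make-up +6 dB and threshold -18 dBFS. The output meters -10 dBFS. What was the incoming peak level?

Remove make-up: -10 − 6 = -16 dBFS.
That's 2 dB above the -18 dBFS threshold.
Input overshoot = R × output overshoot = 3 dB → input = -18 + 3 = -15 dBFS.

-15 dBFS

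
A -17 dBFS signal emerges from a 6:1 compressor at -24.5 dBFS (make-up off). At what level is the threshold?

-26 dBFS

Input is 9 dB above T (since output overshoot × R = input overshoot: (-24.5 − T)·6 = -17 − T gives T = -26 dBFS).
Check: -26 + (-17 − (-26))/6 = -26 + 1.5 = -24.5 dBFS. ✓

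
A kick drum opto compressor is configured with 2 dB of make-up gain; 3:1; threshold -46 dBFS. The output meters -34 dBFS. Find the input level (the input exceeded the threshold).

-16 dBFS

Remove make-up: -34 − 2 = -36 dBFS.
Post-compression overshoot = -36 − (-46) = 10 dB.
Undo the ratio: input overshoot = 10 × 3 = 30 dB, giving input = -16 dBFS.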